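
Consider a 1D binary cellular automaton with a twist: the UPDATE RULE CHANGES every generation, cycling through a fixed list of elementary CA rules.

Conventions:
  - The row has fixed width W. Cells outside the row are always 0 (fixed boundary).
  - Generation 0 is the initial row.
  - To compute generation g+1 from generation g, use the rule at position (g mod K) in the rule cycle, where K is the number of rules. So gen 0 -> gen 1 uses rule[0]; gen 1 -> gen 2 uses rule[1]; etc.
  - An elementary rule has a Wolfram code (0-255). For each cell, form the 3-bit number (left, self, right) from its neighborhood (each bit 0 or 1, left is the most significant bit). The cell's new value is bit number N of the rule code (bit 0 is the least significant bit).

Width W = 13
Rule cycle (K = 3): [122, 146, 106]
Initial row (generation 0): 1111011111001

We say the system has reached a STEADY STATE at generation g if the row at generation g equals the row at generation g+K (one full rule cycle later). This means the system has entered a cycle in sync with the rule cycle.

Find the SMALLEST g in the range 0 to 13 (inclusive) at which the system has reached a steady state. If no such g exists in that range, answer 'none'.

Gen 0: 1111011111001
Gen 1 (rule 122): 1001110001110
Gen 2 (rule 146): 0110101010101
Gen 3 (rule 106): 1111010101010
Gen 4 (rule 122): 1001101010101
Gen 5 (rule 146): 0110000000000
Gen 6 (rule 106): 1110000000000
Gen 7 (rule 122): 1011000000000
Gen 8 (rule 146): 0000100000000
Gen 9 (rule 106): 0001000000000
Gen 10 (rule 122): 0010100000000
Gen 11 (rule 146): 0100010000000
Gen 12 (rule 106): 1000100000000
Gen 13 (rule 122): 0101010000000
Gen 14 (rule 146): 1000001000000
Gen 15 (rule 106): 0000010000000
Gen 16 (rule 122): 0000101000000

Answer: none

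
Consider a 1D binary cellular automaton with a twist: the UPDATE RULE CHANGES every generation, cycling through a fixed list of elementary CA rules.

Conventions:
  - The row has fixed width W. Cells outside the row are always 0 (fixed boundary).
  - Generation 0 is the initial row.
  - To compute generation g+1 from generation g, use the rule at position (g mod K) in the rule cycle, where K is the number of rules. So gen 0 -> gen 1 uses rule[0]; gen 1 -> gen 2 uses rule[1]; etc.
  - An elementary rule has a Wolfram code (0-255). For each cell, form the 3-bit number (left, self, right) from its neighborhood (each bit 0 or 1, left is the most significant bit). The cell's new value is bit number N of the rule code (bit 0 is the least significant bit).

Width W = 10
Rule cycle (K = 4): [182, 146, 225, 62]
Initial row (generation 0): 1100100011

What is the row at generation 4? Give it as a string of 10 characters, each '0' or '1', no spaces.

Answer: 0111111100

Derivation:
Gen 0: 1100100011
Gen 1 (rule 182): 0011110100
Gen 2 (rule 146): 0101100010
Gen 3 (rule 225): 0010101000
Gen 4 (rule 62): 0111111100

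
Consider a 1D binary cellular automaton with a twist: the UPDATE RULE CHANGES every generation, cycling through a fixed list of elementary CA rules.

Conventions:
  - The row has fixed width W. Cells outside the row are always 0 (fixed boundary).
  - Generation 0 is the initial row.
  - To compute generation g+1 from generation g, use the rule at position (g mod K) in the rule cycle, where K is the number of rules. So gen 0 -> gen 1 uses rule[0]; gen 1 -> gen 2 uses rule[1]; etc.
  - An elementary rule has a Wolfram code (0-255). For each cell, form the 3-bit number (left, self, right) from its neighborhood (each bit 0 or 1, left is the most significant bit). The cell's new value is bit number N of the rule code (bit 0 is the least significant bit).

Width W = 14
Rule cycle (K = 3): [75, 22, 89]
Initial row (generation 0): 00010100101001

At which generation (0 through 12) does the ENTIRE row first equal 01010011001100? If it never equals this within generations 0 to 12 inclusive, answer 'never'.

Answer: never

Derivation:
Gen 0: 00010100101001
Gen 1 (rule 75): 11100001000010
Gen 2 (rule 22): 00010011100111
Gen 3 (rule 89): 11001010110101
Gen 4 (rule 75): 11010000110000
Gen 5 (rule 22): 00011001001000
Gen 6 (rule 89): 11011100100111
Gen 7 (rule 75): 11010101001101
Gen 8 (rule 22): 00010101110001
Gen 9 (rule 89): 11000001011100
Gen 10 (rule 75): 11011110010101
Gen 11 (rule 22): 00000001110101
Gen 12 (rule 89): 11111101010000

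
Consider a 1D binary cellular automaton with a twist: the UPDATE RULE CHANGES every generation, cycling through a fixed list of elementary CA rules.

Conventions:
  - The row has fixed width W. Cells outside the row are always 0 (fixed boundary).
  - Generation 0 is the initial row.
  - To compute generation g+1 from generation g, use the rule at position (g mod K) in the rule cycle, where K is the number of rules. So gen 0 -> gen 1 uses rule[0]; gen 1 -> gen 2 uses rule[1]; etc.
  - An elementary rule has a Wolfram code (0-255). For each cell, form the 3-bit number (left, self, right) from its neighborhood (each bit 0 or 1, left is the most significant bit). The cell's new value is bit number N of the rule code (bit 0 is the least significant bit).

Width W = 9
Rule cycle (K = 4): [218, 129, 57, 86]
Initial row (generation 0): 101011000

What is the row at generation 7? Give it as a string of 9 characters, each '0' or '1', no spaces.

Gen 0: 101011000
Gen 1 (rule 218): 000011100
Gen 2 (rule 129): 111001001
Gen 3 (rule 57): 100100100
Gen 4 (rule 86): 111111110
Gen 5 (rule 218): 111111111
Gen 6 (rule 129): 011111110
Gen 7 (rule 57): 010000001

Answer: 010000001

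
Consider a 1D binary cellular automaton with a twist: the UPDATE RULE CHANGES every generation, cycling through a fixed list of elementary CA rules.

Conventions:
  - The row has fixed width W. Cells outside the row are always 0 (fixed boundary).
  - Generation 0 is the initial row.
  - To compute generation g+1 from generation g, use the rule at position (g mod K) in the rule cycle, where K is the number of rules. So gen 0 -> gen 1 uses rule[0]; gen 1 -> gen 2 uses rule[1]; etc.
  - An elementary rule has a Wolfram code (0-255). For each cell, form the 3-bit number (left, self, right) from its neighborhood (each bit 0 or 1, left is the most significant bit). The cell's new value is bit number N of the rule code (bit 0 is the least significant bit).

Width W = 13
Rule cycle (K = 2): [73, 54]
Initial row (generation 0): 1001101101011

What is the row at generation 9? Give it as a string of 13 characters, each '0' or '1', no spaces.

Answer: 1100011100011

Derivation:
Gen 0: 1001101101011
Gen 1 (rule 73): 0001101100011
Gen 2 (rule 54): 0010010010100
Gen 3 (rule 73): 1000000000001
Gen 4 (rule 54): 1100000000011
Gen 5 (rule 73): 1101111111011
Gen 6 (rule 54): 0010000000100
Gen 7 (rule 73): 1000111110001
Gen 8 (rule 54): 1101000001011
Gen 9 (rule 73): 1100011100011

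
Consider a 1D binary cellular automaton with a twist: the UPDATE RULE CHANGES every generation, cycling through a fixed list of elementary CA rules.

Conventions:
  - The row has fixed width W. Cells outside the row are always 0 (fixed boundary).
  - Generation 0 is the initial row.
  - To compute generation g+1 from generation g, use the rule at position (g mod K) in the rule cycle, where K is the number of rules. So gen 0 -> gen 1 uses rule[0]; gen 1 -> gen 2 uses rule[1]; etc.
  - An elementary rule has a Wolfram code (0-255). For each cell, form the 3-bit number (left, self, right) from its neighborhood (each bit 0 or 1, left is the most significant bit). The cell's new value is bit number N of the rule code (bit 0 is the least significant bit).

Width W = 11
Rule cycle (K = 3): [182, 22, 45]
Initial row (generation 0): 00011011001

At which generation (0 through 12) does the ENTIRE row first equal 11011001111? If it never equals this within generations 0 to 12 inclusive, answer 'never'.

Gen 0: 00011011001
Gen 1 (rule 182): 00100100111
Gen 2 (rule 22): 01111111000
Gen 3 (rule 45): 01000000011
Gen 4 (rule 182): 11100000100
Gen 5 (rule 22): 00010001110
Gen 6 (rule 45): 11010101000
Gen 7 (rule 182): 00111111100
Gen 8 (rule 22): 01000000010
Gen 9 (rule 45): 01011111010
Gen 10 (rule 182): 11101110111
Gen 11 (rule 22): 00000000000
Gen 12 (rule 45): 11111111111

Answer: never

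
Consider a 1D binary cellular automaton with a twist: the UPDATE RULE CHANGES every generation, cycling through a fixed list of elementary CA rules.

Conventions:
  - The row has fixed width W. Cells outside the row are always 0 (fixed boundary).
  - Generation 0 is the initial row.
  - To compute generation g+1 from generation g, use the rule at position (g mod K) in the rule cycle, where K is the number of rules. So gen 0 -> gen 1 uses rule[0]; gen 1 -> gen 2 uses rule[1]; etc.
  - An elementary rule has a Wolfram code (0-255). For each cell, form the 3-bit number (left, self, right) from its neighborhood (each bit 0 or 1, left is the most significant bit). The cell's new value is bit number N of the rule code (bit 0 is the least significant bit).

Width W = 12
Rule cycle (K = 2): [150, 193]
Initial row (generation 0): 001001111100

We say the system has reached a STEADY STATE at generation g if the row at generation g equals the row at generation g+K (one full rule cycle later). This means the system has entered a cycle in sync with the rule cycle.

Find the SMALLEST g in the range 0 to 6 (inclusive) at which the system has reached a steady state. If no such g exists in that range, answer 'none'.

Answer: none

Derivation:
Gen 0: 001001111100
Gen 1 (rule 150): 011110111010
Gen 2 (rule 193): 001110011000
Gen 3 (rule 150): 010101100100
Gen 4 (rule 193): 000000100001
Gen 5 (rule 150): 000001110011
Gen 6 (rule 193): 111100110001
Gen 7 (rule 150): 011011001011
Gen 8 (rule 193): 001001000001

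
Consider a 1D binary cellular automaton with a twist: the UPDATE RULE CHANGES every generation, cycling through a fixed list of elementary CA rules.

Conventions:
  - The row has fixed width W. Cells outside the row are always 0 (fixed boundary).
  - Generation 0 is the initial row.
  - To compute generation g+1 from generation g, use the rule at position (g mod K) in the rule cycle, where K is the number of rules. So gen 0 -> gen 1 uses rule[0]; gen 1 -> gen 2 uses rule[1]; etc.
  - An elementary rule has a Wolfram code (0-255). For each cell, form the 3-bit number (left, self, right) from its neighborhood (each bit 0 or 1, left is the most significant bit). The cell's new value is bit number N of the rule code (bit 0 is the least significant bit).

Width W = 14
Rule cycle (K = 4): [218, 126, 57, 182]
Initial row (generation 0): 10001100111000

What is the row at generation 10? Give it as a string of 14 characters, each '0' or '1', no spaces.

Answer: 10000000000001

Derivation:
Gen 0: 10001100111000
Gen 1 (rule 218): 01011111111100
Gen 2 (rule 126): 11110000000110
Gen 3 (rule 57): 10001111110101
Gen 4 (rule 182): 11010111101111
Gen 5 (rule 218): 11000111101111
Gen 6 (rule 126): 11101100111001
Gen 7 (rule 57): 10011010100100
Gen 8 (rule 182): 11100111111110
Gen 9 (rule 218): 11111111111111
Gen 10 (rule 126): 10000000000001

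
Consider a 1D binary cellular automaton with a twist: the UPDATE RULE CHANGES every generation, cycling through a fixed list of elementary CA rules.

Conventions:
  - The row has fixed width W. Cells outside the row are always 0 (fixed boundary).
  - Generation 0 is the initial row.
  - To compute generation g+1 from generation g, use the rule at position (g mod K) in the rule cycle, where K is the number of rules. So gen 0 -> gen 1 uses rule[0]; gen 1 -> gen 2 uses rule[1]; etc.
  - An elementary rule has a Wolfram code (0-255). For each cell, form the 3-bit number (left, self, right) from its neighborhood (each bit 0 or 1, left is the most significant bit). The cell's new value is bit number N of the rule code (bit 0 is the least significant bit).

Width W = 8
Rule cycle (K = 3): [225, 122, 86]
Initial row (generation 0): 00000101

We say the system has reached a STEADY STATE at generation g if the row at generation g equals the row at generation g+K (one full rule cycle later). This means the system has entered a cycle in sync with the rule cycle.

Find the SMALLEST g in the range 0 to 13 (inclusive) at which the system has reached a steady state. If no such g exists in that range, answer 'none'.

Answer: 5

Derivation:
Gen 0: 00000101
Gen 1 (rule 225): 11110010
Gen 2 (rule 122): 10011101
Gen 3 (rule 86): 11100101
Gen 4 (rule 225): 01100010
Gen 5 (rule 122): 11110101
Gen 6 (rule 86): 00010101
Gen 7 (rule 225): 11001010
Gen 8 (rule 122): 11110101
Gen 9 (rule 86): 00010101
Gen 10 (rule 225): 11001010
Gen 11 (rule 122): 11110101
Gen 12 (rule 86): 00010101
Gen 13 (rule 225): 11001010
Gen 14 (rule 122): 11110101
Gen 15 (rule 86): 00010101
Gen 16 (rule 225): 11001010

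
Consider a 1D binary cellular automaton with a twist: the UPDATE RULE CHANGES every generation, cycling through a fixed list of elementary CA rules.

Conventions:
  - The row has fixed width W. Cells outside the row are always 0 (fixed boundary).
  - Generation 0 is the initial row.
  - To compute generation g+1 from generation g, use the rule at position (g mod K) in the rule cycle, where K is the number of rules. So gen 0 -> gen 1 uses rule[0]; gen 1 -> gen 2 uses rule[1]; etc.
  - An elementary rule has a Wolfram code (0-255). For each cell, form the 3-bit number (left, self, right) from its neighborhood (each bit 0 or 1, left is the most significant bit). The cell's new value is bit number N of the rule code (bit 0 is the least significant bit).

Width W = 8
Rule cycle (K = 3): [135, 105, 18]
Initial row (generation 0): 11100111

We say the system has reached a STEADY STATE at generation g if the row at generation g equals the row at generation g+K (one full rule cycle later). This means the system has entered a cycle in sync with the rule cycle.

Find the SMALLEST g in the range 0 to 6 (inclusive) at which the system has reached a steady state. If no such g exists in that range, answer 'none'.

Answer: none

Derivation:
Gen 0: 11100111
Gen 1 (rule 135): 01001010
Gen 2 (rule 105): 00000100
Gen 3 (rule 18): 00001010
Gen 4 (rule 135): 11111010
Gen 5 (rule 105): 10001100
Gen 6 (rule 18): 01010010
Gen 7 (rule 135): 11010110
Gen 8 (rule 105): 11101110
Gen 9 (rule 18): 00000001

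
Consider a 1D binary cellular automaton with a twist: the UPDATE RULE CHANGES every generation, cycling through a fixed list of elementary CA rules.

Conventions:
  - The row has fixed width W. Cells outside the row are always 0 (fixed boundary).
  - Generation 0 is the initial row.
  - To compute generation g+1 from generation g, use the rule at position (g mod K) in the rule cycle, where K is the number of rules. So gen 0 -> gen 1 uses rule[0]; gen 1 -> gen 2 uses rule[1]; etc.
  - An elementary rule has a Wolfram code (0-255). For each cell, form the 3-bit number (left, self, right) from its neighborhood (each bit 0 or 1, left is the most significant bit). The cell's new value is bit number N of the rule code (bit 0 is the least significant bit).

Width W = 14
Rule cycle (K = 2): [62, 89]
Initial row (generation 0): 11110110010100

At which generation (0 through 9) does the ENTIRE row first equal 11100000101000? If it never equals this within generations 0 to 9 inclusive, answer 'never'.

Answer: never

Derivation:
Gen 0: 11110110010100
Gen 1 (rule 62): 10001101111110
Gen 2 (rule 89): 01101101000011
Gen 3 (rule 62): 11011011100110
Gen 4 (rule 89): 11011010110111
Gen 5 (rule 62): 10110111101100
Gen 6 (rule 89): 00110100101111
Gen 7 (rule 62): 01101111111000
Gen 8 (rule 89): 01101000001111
Gen 9 (rule 62): 11011100011000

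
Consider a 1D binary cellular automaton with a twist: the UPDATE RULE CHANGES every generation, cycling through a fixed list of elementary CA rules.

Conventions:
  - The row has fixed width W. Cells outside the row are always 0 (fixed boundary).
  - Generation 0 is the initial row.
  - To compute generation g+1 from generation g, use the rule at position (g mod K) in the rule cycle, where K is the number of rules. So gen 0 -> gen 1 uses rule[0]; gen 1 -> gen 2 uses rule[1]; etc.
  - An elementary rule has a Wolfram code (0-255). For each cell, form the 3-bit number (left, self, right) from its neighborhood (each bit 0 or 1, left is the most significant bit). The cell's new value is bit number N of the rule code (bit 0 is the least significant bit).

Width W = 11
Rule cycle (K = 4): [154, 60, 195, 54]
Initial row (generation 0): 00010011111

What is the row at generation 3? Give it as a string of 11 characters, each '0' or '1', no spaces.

Gen 0: 00010011111
Gen 1 (rule 154): 00101111110
Gen 2 (rule 60): 00111000001
Gen 3 (rule 195): 11011011110

Answer: 11011011110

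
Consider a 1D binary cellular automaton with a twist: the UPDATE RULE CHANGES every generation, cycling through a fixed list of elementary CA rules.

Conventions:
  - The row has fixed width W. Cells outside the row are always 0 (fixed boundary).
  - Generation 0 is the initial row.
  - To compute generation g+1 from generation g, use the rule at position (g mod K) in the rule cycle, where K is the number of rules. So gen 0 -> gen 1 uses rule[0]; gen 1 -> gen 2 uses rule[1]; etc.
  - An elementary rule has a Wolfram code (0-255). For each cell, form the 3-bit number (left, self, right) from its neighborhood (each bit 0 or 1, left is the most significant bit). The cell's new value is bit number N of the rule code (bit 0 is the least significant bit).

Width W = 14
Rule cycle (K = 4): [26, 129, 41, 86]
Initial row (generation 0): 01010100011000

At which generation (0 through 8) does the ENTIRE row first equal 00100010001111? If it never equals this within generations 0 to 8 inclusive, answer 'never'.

Gen 0: 01010100011000
Gen 1 (rule 26): 10000010110100
Gen 2 (rule 129): 00111000000001
Gen 3 (rule 41): 10100011111100
Gen 4 (rule 86): 10110100000110
Gen 5 (rule 26): 00100010001101
Gen 6 (rule 129): 10001000100000
Gen 7 (rule 41): 00100010001111
Gen 8 (rule 86): 01110111010001

Answer: 7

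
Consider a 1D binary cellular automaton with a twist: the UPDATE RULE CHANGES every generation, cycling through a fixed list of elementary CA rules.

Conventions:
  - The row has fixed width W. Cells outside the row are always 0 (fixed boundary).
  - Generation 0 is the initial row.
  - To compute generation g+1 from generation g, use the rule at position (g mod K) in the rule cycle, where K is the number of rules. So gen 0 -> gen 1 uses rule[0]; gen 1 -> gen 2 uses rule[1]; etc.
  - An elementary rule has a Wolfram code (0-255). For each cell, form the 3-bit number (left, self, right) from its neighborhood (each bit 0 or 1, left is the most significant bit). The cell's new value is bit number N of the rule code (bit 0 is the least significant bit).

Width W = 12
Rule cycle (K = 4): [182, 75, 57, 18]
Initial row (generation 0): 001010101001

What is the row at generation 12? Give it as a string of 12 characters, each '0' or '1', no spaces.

Gen 0: 001010101001
Gen 1 (rule 182): 011111111111
Gen 2 (rule 75): 110000000001
Gen 3 (rule 57): 101111111100
Gen 4 (rule 18): 000000000010
Gen 5 (rule 182): 000000000111
Gen 6 (rule 75): 111111111101
Gen 7 (rule 57): 100000000010
Gen 8 (rule 18): 010000000101
Gen 9 (rule 182): 111000001111
Gen 10 (rule 75): 101011111001
Gen 11 (rule 57): 010110000100
Gen 12 (rule 18): 100001001010

Answer: 100001001010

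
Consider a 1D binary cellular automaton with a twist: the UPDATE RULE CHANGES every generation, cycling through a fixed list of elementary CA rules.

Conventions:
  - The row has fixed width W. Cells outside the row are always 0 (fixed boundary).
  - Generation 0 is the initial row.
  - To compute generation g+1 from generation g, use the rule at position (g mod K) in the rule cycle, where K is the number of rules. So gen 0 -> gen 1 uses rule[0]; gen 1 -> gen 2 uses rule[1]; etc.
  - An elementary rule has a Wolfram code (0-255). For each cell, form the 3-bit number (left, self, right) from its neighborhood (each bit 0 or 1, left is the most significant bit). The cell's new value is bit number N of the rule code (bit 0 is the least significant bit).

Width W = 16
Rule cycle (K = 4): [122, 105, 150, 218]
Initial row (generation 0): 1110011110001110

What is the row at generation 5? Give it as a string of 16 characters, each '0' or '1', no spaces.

Gen 0: 1110011110001110
Gen 1 (rule 122): 1011110011011011
Gen 2 (rule 105): 0110010011111111
Gen 3 (rule 150): 1001111101111110
Gen 4 (rule 218): 0111111101111111
Gen 5 (rule 122): 1100000111000001

Answer: 1100000111000001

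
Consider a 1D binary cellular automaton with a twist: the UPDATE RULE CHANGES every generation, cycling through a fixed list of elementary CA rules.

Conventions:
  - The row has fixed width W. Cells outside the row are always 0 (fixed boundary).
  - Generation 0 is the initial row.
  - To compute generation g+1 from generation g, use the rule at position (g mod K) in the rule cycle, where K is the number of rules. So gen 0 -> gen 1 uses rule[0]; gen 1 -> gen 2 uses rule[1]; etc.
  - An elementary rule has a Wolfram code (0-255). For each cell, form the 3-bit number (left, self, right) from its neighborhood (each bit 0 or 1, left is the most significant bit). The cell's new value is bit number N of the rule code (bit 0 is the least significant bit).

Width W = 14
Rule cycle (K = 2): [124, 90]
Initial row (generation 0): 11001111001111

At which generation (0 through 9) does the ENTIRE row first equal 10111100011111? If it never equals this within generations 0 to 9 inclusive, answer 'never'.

Answer: never

Derivation:
Gen 0: 11001111001111
Gen 1 (rule 124): 11101001101001
Gen 2 (rule 90): 10100111100110
Gen 3 (rule 124): 11110100110111
Gen 4 (rule 90): 10010011110101
Gen 5 (rule 124): 11011010011111
Gen 6 (rule 90): 11011001110001
Gen 7 (rule 124): 11111101011001
Gen 8 (rule 90): 10000100011110
Gen 9 (rule 124): 11000110010011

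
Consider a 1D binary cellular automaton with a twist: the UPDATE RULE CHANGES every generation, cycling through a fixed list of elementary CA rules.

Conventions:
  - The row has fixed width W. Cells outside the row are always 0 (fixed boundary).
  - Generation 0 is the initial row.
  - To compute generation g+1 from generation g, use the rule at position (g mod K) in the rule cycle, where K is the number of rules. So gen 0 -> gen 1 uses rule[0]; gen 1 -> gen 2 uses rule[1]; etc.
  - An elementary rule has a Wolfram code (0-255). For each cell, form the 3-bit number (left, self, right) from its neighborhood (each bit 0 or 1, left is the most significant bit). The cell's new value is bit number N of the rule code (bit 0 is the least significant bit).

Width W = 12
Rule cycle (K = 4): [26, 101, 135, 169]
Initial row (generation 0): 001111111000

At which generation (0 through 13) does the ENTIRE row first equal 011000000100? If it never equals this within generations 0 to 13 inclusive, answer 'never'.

Answer: 1

Derivation:
Gen 0: 001111111000
Gen 1 (rule 26): 011000000100
Gen 2 (rule 101): 001011110101
Gen 3 (rule 135): 111001100101
Gen 4 (rule 169): 110001000010
Gen 5 (rule 26): 101010100101
Gen 6 (rule 101): 111111100111
Gen 7 (rule 135): 011111001010
Gen 8 (rule 169): 011110000100
Gen 9 (rule 26): 110001001010
Gen 10 (rule 101): 010101001110
Gen 11 (rule 135): 110101010100
Gen 12 (rule 169): 101010101001
Gen 13 (rule 26): 000000000110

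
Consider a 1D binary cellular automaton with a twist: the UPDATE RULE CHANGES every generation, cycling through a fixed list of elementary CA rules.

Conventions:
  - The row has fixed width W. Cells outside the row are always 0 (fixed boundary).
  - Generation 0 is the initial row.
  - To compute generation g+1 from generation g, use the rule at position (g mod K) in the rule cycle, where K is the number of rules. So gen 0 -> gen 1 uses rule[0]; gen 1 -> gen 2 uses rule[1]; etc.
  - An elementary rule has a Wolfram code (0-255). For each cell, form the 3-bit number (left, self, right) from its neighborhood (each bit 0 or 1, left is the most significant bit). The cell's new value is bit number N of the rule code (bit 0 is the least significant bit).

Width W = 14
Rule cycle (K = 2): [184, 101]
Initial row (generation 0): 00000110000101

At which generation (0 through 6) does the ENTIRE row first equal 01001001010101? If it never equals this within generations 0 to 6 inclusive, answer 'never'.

Answer: never

Derivation:
Gen 0: 00000110000101
Gen 1 (rule 184): 00000101000010
Gen 2 (rule 101): 11110111011010
Gen 3 (rule 184): 11101110110101
Gen 4 (rule 101): 00110011011111
Gen 5 (rule 184): 00101010111110
Gen 6 (rule 101): 10111111000010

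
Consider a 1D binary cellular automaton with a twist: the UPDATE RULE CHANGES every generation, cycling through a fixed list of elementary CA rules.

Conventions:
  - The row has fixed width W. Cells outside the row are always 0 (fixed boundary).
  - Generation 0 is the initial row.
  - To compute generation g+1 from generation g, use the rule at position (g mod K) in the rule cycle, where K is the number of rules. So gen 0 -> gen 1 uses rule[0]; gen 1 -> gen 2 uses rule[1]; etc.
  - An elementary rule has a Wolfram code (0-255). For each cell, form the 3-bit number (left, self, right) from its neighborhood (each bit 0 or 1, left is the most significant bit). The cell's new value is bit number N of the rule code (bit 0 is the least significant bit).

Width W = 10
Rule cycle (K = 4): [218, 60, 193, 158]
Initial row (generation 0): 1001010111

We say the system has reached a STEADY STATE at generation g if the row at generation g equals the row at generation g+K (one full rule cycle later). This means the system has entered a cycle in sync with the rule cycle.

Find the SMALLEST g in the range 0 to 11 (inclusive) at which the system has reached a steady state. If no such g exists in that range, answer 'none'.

Gen 0: 1001010111
Gen 1 (rule 218): 0110000111
Gen 2 (rule 60): 0101000100
Gen 3 (rule 193): 0000010001
Gen 4 (rule 158): 0000111011
Gen 5 (rule 218): 0001111011
Gen 6 (rule 60): 0001000110
Gen 7 (rule 193): 1100010010
Gen 8 (rule 158): 1010111111
Gen 9 (rule 218): 0000111111
Gen 10 (rule 60): 0000100000
Gen 11 (rule 193): 1110001111
Gen 12 (rule 158): 1101011110
Gen 13 (rule 218): 1100011111
Gen 14 (rule 60): 1010010000
Gen 15 (rule 193): 0000000111

Answer: none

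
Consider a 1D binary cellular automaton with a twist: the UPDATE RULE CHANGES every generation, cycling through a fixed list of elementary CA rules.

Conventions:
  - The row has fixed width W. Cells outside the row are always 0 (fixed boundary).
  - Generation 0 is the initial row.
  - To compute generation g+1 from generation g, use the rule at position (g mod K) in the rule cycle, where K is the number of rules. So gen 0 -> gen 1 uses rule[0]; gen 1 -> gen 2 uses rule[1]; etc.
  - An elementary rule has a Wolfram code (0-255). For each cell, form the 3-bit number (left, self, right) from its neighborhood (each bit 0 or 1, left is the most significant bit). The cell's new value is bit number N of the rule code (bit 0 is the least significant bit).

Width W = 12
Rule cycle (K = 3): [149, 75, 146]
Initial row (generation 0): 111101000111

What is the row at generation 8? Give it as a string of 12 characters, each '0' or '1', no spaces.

Gen 0: 111101000111
Gen 1 (rule 149): 011001110010
Gen 2 (rule 75): 111011010100
Gen 3 (rule 146): 010000000010
Gen 4 (rule 149): 011111111011
Gen 5 (rule 75): 110000001011
Gen 6 (rule 146): 001000010000
Gen 7 (rule 149): 101111011111
Gen 8 (rule 75): 001001010001

Answer: 001001010001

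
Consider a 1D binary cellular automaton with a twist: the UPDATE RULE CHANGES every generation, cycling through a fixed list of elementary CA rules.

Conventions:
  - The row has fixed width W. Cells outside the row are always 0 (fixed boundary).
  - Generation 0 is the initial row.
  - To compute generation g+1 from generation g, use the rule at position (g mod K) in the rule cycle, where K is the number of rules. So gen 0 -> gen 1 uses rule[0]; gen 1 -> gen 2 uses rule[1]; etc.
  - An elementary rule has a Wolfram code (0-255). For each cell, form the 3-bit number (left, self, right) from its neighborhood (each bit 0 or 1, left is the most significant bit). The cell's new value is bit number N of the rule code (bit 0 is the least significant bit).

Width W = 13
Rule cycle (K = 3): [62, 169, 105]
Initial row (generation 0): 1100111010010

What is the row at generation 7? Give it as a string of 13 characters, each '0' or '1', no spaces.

Answer: 1100001100111

Derivation:
Gen 0: 1100111010010
Gen 1 (rule 62): 1011100111111
Gen 2 (rule 169): 0111000111110
Gen 3 (rule 105): 0101010100010
Gen 4 (rule 62): 1111111110111
Gen 5 (rule 169): 1111111101110
Gen 6 (rule 105): 1000000111010
Gen 7 (rule 62): 1100001100111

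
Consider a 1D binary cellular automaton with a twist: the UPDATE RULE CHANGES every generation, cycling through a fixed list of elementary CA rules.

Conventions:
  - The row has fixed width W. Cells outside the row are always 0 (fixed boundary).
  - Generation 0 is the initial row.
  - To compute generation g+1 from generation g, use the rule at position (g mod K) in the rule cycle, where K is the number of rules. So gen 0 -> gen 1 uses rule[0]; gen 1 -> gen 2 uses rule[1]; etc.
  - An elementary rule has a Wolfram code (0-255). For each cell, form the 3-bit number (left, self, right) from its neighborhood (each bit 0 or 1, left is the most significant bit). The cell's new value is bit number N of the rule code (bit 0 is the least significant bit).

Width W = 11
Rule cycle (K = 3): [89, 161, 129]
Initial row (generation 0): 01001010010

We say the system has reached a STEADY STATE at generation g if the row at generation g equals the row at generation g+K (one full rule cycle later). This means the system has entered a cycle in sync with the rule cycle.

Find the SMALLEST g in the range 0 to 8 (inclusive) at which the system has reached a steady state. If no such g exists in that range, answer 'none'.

Gen 0: 01001010010
Gen 1 (rule 89): 00100001001
Gen 2 (rule 161): 10001100000
Gen 3 (rule 129): 00100001111
Gen 4 (rule 89): 10011101001
Gen 5 (rule 161): 00001010000
Gen 6 (rule 129): 11100000111
Gen 7 (rule 89): 10111110101
Gen 8 (rule 161): 01011101010
Gen 9 (rule 129): 00001000000
Gen 10 (rule 89): 11100111111
Gen 11 (rule 161): 01000011110

Answer: none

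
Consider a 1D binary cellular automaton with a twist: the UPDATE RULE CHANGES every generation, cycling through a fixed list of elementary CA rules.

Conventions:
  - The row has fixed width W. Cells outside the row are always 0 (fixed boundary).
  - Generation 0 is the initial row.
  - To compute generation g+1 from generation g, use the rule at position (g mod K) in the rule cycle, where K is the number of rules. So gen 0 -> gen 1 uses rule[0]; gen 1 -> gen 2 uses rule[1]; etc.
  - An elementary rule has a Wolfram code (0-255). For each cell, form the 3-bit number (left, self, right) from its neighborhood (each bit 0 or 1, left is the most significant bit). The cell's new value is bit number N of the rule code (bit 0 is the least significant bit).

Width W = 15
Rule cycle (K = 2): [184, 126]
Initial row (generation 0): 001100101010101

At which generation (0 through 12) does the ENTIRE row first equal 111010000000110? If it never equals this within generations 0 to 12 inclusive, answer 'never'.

Answer: 7

Derivation:
Gen 0: 001100101010101
Gen 1 (rule 184): 001010010101010
Gen 2 (rule 126): 011111111111111
Gen 3 (rule 184): 011111111111110
Gen 4 (rule 126): 110000000000011
Gen 5 (rule 184): 101000000000010
Gen 6 (rule 126): 111100000000111
Gen 7 (rule 184): 111010000000110
Gen 8 (rule 126): 101111000001111
Gen 9 (rule 184): 011110100001110
Gen 10 (rule 126): 110011110011011
Gen 11 (rule 184): 101011101010110
Gen 12 (rule 126): 111110111111111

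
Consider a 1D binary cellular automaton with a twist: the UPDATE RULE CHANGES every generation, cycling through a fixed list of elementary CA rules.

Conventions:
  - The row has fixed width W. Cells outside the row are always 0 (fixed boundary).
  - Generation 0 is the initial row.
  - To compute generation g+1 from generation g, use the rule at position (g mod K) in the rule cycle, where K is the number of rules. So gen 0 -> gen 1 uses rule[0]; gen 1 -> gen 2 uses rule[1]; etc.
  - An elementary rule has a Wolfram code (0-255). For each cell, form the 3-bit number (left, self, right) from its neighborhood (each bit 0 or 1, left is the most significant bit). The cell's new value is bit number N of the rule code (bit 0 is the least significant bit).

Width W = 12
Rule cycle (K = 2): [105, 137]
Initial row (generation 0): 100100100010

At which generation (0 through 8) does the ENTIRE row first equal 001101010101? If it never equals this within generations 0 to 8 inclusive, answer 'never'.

Gen 0: 100100100010
Gen 1 (rule 105): 000000001000
Gen 2 (rule 137): 111111100011
Gen 3 (rule 105): 100000101011
Gen 4 (rule 137): 001110000010
Gen 5 (rule 105): 101010111000
Gen 6 (rule 137): 000000110011
Gen 7 (rule 105): 111110110011
Gen 8 (rule 137): 111100100010

Answer: never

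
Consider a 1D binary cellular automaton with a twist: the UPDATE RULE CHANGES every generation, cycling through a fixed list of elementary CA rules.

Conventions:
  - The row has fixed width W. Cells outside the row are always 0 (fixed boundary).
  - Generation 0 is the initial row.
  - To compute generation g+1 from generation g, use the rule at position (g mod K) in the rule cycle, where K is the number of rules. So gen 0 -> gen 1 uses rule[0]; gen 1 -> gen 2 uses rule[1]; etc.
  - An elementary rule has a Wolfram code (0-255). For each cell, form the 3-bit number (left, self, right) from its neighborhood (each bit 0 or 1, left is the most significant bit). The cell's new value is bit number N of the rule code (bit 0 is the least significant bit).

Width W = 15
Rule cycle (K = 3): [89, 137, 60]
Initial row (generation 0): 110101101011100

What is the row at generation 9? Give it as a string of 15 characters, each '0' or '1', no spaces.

Gen 0: 110101101011100
Gen 1 (rule 89): 110001100010111
Gen 2 (rule 137): 100101001000110
Gen 3 (rule 60): 110111101100101
Gen 4 (rule 89): 110100101110000
Gen 5 (rule 137): 100000001100111
Gen 6 (rule 60): 110000001010100
Gen 7 (rule 89): 111111100000011
Gen 8 (rule 137): 111111001111010
Gen 9 (rule 60): 100000101000111

Answer: 100000101000111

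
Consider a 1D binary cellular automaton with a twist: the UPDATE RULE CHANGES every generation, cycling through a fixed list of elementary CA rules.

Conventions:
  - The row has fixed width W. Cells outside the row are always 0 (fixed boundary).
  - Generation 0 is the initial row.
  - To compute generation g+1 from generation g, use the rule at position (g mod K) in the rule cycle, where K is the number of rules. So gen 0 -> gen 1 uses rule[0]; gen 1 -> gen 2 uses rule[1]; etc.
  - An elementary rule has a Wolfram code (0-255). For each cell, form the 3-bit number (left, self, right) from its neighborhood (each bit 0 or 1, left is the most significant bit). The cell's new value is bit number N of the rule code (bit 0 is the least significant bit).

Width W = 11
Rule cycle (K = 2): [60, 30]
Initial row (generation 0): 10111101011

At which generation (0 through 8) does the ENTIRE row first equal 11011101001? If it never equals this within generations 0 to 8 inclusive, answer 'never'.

Answer: 3

Derivation:
Gen 0: 10111101011
Gen 1 (rule 60): 11100011110
Gen 2 (rule 30): 10010110001
Gen 3 (rule 60): 11011101001
Gen 4 (rule 30): 10010001111
Gen 5 (rule 60): 11011001000
Gen 6 (rule 30): 10010111100
Gen 7 (rule 60): 11011100010
Gen 8 (rule 30): 10010010111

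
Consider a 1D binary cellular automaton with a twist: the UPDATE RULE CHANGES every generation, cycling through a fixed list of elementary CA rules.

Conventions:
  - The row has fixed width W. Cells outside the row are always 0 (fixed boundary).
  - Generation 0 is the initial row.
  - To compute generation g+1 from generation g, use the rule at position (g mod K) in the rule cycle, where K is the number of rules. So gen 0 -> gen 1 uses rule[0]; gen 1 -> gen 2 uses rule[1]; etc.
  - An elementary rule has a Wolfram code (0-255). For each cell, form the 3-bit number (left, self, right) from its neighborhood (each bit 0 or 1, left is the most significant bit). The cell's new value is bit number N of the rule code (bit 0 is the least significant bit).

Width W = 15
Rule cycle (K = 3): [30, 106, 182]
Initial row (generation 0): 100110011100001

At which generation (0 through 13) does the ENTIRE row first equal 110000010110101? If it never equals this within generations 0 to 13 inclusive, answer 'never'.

Gen 0: 100110011100001
Gen 1 (rule 30): 111101110010011
Gen 2 (rule 106): 100111010100111
Gen 3 (rule 182): 111010111111010
Gen 4 (rule 30): 100010100000011
Gen 5 (rule 106): 000101000000111
Gen 6 (rule 182): 001111100001010
Gen 7 (rule 30): 011000010011011
Gen 8 (rule 106): 111000100111111
Gen 9 (rule 182): 010101111011110
Gen 10 (rule 30): 110101000010001
Gen 11 (rule 106): 111010000100010
Gen 12 (rule 182): 010111001110111
Gen 13 (rule 30): 110100111000100

Answer: never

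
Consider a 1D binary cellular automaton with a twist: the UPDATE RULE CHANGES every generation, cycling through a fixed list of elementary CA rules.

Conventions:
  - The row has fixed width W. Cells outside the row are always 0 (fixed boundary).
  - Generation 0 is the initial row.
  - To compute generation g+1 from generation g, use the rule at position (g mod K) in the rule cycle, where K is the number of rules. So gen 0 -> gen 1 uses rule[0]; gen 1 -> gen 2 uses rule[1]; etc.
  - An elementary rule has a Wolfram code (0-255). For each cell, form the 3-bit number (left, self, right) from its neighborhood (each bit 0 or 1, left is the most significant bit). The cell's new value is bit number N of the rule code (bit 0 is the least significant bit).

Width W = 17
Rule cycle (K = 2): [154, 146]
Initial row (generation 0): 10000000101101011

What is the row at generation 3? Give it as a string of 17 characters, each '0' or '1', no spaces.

Gen 0: 10000000101101011
Gen 1 (rule 154): 01000001001000010
Gen 2 (rule 146): 10100010110100101
Gen 3 (rule 154): 00010100100011000

Answer: 00010100100011000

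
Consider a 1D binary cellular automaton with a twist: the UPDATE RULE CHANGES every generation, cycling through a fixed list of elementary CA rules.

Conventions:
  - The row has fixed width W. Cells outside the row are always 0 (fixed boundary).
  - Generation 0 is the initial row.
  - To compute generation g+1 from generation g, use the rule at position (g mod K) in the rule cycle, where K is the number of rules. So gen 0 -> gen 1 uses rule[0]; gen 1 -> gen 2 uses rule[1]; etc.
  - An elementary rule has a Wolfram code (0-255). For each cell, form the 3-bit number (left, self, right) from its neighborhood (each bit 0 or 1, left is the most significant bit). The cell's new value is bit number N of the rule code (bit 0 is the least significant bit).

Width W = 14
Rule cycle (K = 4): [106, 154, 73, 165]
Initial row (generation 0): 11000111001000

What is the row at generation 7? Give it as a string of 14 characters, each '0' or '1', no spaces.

Answer: 11010101100011

Derivation:
Gen 0: 11000111001000
Gen 1 (rule 106): 11001101010000
Gen 2 (rule 154): 10111000001000
Gen 3 (rule 73): 00101011100011
Gen 4 (rule 165): 10111101001000
Gen 5 (rule 106): 01100110010000
Gen 6 (rule 154): 11011101101000
Gen 7 (rule 73): 11010101100011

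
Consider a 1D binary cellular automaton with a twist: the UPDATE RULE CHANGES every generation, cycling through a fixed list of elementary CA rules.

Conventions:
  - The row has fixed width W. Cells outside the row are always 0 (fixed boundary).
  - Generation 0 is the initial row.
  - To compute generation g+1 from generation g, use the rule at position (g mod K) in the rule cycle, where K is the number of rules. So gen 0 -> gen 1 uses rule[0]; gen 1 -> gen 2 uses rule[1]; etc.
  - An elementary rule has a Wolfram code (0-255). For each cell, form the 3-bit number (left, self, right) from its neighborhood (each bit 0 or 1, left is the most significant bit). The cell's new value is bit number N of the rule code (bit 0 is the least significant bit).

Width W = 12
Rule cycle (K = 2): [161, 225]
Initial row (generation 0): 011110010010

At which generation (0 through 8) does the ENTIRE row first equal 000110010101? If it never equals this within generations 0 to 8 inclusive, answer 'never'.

Answer: 6

Derivation:
Gen 0: 011110010010
Gen 1 (rule 161): 001100000000
Gen 2 (rule 225): 100101111111
Gen 3 (rule 161): 000010111110
Gen 4 (rule 225): 111001011110
Gen 5 (rule 161): 010000101100
Gen 6 (rule 225): 000110010101
Gen 7 (rule 161): 110000001010
Gen 8 (rule 225): 010111100100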